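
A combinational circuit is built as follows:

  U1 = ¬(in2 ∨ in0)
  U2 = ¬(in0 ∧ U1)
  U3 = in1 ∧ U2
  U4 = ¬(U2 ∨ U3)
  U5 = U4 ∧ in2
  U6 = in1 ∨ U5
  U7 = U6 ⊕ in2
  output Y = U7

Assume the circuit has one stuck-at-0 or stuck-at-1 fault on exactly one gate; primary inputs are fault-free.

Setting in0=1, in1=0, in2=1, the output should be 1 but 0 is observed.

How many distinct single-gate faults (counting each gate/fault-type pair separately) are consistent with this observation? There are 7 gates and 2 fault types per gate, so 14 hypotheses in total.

6

Fault-free: U1=0, U2=1, U3=0, U4=0, U5=0, U6=0, U7=1 → 1. Observed 0.
  U1 stuck-at-0: output 1 ✗
  U1 stuck-at-1: output 0 ✓
  U2 stuck-at-0: output 0 ✓
  U2 stuck-at-1: output 1 ✗
  U3 stuck-at-0: output 1 ✗
  U3 stuck-at-1: output 1 ✗
  U4 stuck-at-0: output 1 ✗
  U4 stuck-at-1: output 0 ✓
  U5 stuck-at-0: output 1 ✗
  U5 stuck-at-1: output 0 ✓
  U6 stuck-at-0: output 1 ✗
  U6 stuck-at-1: output 0 ✓
  U7 stuck-at-0: output 0 ✓
  U7 stuck-at-1: output 1 ✗
Consistent faults: {U1 stuck-at-1, U2 stuck-at-0, U4 stuck-at-1, U5 stuck-at-1, U6 stuck-at-1, U7 stuck-at-0} — 6 in all.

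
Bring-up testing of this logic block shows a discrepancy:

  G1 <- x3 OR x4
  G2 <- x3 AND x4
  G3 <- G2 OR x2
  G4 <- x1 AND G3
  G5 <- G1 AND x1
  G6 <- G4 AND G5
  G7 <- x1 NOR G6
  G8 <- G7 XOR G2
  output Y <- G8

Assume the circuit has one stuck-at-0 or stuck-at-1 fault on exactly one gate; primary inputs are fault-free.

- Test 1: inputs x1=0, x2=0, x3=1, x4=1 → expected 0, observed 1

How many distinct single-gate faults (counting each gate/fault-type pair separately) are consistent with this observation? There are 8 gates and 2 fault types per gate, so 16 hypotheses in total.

4

Fault-free: G1=1, G2=1, G3=1, G4=0, G5=0, G6=0, G7=1, G8=0 → 0. Observed 1.
  G1: none of the 2 fault types match ✗
  G2: stuck-at-0 ✓; others ✗
  G3: none of the 2 fault types match ✗
  G4: none of the 2 fault types match ✗
  G5: none of the 2 fault types match ✗
  G6: stuck-at-1 ✓; others ✗
  G7: stuck-at-0 ✓; others ✗
  G8: stuck-at-1 ✓; others ✗
Consistent faults: {G2 stuck-at-0, G6 stuck-at-1, G7 stuck-at-0, G8 stuck-at-1} — 4 in all.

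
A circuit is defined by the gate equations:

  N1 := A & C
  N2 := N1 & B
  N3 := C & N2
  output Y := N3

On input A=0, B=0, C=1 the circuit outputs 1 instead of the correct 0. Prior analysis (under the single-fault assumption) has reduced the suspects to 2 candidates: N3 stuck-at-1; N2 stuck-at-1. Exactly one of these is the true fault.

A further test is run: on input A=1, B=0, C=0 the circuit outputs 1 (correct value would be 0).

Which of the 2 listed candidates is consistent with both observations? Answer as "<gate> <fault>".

N3 stuck-at-1

Evaluate each candidate on input A=1, B=0, C=0:
  N3 stuck-at-1: N1=0, N2=0, N3=1 [stuck-at-1] → 1 — matches
  N2 stuck-at-1: N1=0, N2=1 [stuck-at-1], N3=0 → 0 — eliminated
Only N3 stuck-at-1 reproduces the observed 1.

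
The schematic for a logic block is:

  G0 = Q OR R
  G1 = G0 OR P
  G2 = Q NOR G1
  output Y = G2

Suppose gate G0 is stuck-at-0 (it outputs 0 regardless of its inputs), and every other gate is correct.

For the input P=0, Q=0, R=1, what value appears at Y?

1

Propagate with G0 forced: G0=0 [stuck-at-0], G1=0, G2=1.
So Y = 1. (Without the fault it would be 0.)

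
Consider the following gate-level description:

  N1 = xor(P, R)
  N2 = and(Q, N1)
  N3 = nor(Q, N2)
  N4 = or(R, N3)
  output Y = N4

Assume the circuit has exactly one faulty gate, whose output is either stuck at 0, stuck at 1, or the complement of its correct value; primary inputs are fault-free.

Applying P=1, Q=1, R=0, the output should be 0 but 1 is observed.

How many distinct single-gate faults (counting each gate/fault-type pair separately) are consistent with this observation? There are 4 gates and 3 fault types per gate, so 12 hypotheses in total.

Fault-free: N1=1, N2=1, N3=0, N4=0 → 0. Observed 1.
  N1 stuck-at-0: output 0 ✗
  N1 stuck-at-1: output 0 ✗
  N1 inverted output: output 0 ✗
  N2 stuck-at-0: output 0 ✗
  N2 stuck-at-1: output 0 ✗
  N2 inverted output: output 0 ✗
  N3 stuck-at-0: output 0 ✗
  N3 stuck-at-1: output 1 ✓
  N3 inverted output: output 1 ✓
  N4 stuck-at-0: output 0 ✗
  N4 stuck-at-1: output 1 ✓
  N4 inverted output: output 1 ✓
Consistent faults: {N3 stuck-at-1, N3 inverted output, N4 stuck-at-1, N4 inverted output} — 4 in all.

4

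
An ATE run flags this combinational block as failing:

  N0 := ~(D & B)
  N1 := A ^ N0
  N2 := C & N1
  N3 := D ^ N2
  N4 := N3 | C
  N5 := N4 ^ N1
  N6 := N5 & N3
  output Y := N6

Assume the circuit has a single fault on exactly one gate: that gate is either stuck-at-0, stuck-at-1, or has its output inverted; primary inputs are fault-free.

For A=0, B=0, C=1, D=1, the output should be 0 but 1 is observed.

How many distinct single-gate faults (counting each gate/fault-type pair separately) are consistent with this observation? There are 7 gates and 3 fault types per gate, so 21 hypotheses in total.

Fault-free: N0=1, N1=1, N2=1, N3=0, N4=1, N5=0, N6=0 → 0. Observed 1.
  N0: stuck-at-0, inverted output ✓; others ✗
  N1: stuck-at-0, inverted output ✓; others ✗
  N2: none of the 3 fault types match ✗
  N3: none of the 3 fault types match ✗
  N4: none of the 3 fault types match ✗
  N5: none of the 3 fault types match ✗
  N6: stuck-at-1, inverted output ✓; others ✗
Consistent faults: {N0 stuck-at-0, N0 inverted output, N1 stuck-at-0, N1 inverted output, N6 stuck-at-1, N6 inverted output} — 6 in all.

6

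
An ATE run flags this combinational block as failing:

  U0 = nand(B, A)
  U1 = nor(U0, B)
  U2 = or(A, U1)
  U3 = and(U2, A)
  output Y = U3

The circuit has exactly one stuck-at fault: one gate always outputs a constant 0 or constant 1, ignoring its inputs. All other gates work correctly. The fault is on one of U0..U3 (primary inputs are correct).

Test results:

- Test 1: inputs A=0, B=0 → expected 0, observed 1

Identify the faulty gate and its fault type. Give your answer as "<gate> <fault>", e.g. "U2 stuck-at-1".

Fault-free values for test 1 (A=0, B=0): U0=1, U1=0, U2=0, U3=0, giving Y=0. Observed 1.
Test 1: faults giving observed 1 are {U3 stuck-at-1}.
Only U3 stuck-at-1 is consistent with every test.

U3 stuck-at-1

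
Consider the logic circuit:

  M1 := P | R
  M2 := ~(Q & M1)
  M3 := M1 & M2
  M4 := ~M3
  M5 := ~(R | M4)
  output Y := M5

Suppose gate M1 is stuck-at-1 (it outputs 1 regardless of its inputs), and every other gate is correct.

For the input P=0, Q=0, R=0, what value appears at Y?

1

Propagate with M1 forced: M1=1 [stuck-at-1], M2=1, M3=1, M4=0, M5=1.
So Y = 1. (Without the fault it would be 0.)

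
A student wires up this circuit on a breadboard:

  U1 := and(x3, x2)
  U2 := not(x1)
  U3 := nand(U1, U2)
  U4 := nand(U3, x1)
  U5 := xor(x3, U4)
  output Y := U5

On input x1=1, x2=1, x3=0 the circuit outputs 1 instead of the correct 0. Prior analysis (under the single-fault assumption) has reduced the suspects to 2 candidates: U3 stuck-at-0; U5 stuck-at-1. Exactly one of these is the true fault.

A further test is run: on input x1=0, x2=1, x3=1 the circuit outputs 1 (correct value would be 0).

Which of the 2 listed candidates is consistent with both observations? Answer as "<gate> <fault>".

U5 stuck-at-1

Evaluate each candidate on input x1=0, x2=1, x3=1:
  U3 stuck-at-0: U1=1, U2=1, U3=0 [stuck-at-0], U4=1, U5=0 → 0 — eliminated
  U5 stuck-at-1: U1=1, U2=1, U3=0, U4=1, U5=1 [stuck-at-1] → 1 — matches
Only U5 stuck-at-1 reproduces the observed 1.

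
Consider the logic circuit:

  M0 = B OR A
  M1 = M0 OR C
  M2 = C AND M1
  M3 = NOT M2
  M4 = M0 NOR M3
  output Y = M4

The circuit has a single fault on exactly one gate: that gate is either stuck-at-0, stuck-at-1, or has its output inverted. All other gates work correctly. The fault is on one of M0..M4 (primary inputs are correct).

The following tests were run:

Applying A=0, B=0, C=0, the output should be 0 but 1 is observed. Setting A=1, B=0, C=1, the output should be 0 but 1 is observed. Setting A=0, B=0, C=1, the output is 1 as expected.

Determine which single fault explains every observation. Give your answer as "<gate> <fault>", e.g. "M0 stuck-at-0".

Fault-free values for test 1 (A=0, B=0, C=0): M0=0, M1=0, M2=0, M3=1, M4=0, giving Y=0. Observed 1.
Test 1: faults giving observed 1 are {M2 stuck-at-1, M2 inverted output, M3 stuck-at-0, M3 inverted output, M4 stuck-at-1, M4 inverted output}.
Test 2 (A=1, B=0, C=1): fault-free M0=1, M1=1, M2=1, M3=0, M4=0 → 0; observed 1. Eliminates M2 stuck-at-1, M2 inverted output, M3 stuck-at-0, M3 inverted output.
Test 3 (A=0, B=0, C=1): fault-free M0=0, M1=1, M2=1, M3=0, M4=1 → 1; observed 1. Eliminates M4 inverted output.
Only M4 stuck-at-1 is consistent with every test.

M4 stuck-at-1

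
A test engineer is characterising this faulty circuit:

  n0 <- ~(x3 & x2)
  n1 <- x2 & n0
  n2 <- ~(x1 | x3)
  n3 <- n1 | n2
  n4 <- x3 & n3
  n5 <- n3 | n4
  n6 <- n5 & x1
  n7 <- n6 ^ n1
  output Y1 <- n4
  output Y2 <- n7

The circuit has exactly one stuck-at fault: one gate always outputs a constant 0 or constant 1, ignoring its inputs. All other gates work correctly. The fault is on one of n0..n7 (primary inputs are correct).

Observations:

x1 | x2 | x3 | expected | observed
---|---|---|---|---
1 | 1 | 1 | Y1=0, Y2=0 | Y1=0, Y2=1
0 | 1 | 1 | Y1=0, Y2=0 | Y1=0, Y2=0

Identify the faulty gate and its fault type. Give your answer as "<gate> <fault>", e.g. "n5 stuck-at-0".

Fault-free values for test 1 (x1=1, x2=1, x3=1): n0=0, n1=0, n2=0, n3=0, n4=0, n5=0, n6=0, n7=0, giving Y1=0, Y2=0. Observed Y1=0, Y2=1.
Test 1: faults giving observed Y1=0, Y2=1 are {n5 stuck-at-1, n6 stuck-at-1, n7 stuck-at-1}.
Test 2 (x1=0, x2=1, x3=1): fault-free n0=0, n1=0, n2=0, n3=0, n4=0, n5=0, n6=0, n7=0 → Y1=0, Y2=0; observed Y1=0, Y2=0. Eliminates n6 stuck-at-1, n7 stuck-at-1.
Only n5 stuck-at-1 is consistent with every test.

n5 stuck-at-1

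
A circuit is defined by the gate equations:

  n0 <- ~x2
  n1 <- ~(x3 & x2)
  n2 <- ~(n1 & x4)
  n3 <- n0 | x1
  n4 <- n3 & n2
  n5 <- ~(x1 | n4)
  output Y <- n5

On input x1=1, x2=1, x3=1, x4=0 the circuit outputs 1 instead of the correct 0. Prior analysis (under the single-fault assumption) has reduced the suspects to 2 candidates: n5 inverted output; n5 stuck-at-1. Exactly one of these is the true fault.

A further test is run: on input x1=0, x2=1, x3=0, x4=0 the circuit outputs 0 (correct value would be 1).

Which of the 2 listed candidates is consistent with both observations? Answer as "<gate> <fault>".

Evaluate each candidate on input x1=0, x2=1, x3=0, x4=0:
  n5 inverted output: n0=0, n1=1, n2=1, n3=0, n4=0, n5=0 [inverted output] → 0 — matches
  n5 stuck-at-1: n0=0, n1=1, n2=1, n3=0, n4=0, n5=1 [stuck-at-1] → 1 — eliminated
Only n5 inverted output reproduces the observed 0.

n5 inverted output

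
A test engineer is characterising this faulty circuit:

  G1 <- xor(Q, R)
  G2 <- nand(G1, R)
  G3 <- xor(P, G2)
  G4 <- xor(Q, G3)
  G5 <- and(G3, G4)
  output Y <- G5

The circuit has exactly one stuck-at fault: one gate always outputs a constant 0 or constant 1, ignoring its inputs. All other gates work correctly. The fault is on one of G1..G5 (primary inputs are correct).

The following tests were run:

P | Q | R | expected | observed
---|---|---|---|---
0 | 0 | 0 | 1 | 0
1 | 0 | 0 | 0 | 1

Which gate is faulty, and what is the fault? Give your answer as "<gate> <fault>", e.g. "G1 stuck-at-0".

Fault-free values for test 1 (P=0, Q=0, R=0): G1=0, G2=1, G3=1, G4=1, G5=1, giving Y=1. Observed 0.
Test 1: faults giving observed 0 are {G2 stuck-at-0, G3 stuck-at-0, G4 stuck-at-0, G5 stuck-at-0}.
Test 2 (P=1, Q=0, R=0): fault-free G1=0, G2=1, G3=0, G4=0, G5=0 → 0; observed 1. Eliminates G3 stuck-at-0, G4 stuck-at-0, G5 stuck-at-0.
Only G2 stuck-at-0 is consistent with every test.

G2 stuck-at-0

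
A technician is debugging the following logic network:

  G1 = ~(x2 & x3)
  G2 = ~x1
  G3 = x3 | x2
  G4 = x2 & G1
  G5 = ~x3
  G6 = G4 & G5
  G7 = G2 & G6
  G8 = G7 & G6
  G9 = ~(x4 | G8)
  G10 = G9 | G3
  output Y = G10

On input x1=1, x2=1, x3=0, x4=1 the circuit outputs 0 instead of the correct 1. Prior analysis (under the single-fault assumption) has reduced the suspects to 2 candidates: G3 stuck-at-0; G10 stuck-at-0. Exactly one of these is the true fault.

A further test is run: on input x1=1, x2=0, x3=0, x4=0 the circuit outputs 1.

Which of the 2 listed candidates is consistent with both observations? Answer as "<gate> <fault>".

G3 stuck-at-0

Evaluate each candidate on input x1=1, x2=0, x3=0, x4=0:
  G3 stuck-at-0: G1=1, G2=0, G3=0 [stuck-at-0], G4=0, G5=1, G6=0, G7=0, G8=0, G9=1, G10=1 → 1 — matches
  G10 stuck-at-0: G1=1, G2=0, G3=0, G4=0, G5=1, G6=0, G7=0, G8=0, G9=1, G10=0 [stuck-at-0] → 0 — eliminated
Only G3 stuck-at-0 reproduces the observed 1.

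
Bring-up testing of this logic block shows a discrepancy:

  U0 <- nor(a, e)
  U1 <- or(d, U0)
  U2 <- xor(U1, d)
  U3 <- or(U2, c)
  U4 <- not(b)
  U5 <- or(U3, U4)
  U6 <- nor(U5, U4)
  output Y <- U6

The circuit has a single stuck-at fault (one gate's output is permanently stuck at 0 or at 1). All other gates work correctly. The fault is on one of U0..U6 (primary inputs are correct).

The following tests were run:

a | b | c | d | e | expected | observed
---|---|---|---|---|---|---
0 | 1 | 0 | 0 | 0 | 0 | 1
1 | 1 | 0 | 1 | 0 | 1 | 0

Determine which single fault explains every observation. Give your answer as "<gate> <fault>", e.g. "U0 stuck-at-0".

U1 stuck-at-0

Fault-free values for test 1 (a=0, b=1, c=0, d=0, e=0): U0=1, U1=1, U2=1, U3=1, U4=0, U5=1, U6=0, giving Y=0. Observed 1.
Test 1: faults giving observed 1 are {U0 stuck-at-0, U1 stuck-at-0, U2 stuck-at-0, U3 stuck-at-0, U5 stuck-at-0, U6 stuck-at-1}.
Test 2 (a=1, b=1, c=0, d=1, e=0): fault-free U0=0, U1=1, U2=0, U3=0, U4=0, U5=0, U6=1 → 1; observed 0. Eliminates U0 stuck-at-0, U2 stuck-at-0, U3 stuck-at-0, U5 stuck-at-0, U6 stuck-at-1.
Only U1 stuck-at-0 is consistent with every test.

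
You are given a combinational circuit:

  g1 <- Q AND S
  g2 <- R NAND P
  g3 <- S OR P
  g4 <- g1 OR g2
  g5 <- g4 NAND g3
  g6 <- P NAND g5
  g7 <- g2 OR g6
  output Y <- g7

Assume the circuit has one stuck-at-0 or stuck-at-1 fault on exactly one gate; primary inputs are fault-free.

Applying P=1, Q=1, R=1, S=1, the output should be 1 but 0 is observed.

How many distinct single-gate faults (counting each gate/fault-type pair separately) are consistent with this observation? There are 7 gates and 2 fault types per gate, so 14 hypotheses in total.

Fault-free: g1=1, g2=0, g3=1, g4=1, g5=0, g6=1, g7=1 → 1. Observed 0.
  g1 stuck-at-0: output 0 ✓
  g1 stuck-at-1: output 1 ✗
  g2 stuck-at-0: output 1 ✗
  g2 stuck-at-1: output 1 ✗
  g3 stuck-at-0: output 0 ✓
  g3 stuck-at-1: output 1 ✗
  g4 stuck-at-0: output 0 ✓
  g4 stuck-at-1: output 1 ✗
  g5 stuck-at-0: output 1 ✗
  g5 stuck-at-1: output 0 ✓
  g6 stuck-at-0: output 0 ✓
  g6 stuck-at-1: output 1 ✗
  g7 stuck-at-0: output 0 ✓
  g7 stuck-at-1: output 1 ✗
Consistent faults: {g1 stuck-at-0, g3 stuck-at-0, g4 stuck-at-0, g5 stuck-at-1, g6 stuck-at-0, g7 stuck-at-0} — 6 in all.

6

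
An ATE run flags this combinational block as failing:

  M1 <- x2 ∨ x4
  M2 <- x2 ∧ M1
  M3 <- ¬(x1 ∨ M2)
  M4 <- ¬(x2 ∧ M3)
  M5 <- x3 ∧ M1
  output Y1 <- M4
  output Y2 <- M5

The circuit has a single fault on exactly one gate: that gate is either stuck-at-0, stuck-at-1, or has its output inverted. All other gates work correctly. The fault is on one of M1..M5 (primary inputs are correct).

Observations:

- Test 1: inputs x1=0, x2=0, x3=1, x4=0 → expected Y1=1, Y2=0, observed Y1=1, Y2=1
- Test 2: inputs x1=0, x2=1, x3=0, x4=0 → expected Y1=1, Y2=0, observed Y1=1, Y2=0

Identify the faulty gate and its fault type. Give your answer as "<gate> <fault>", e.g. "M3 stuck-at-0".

Fault-free values for test 1 (x1=0, x2=0, x3=1, x4=0): M1=0, M2=0, M3=1, M4=1, M5=0, giving Y1=1, Y2=0. Observed Y1=1, Y2=1.
Test 1: faults giving observed Y1=1, Y2=1 are {M1 stuck-at-1, M1 inverted output, M5 stuck-at-1, M5 inverted output}.
Test 2 (x1=0, x2=1, x3=0, x4=0): fault-free M1=1, M2=1, M3=0, M4=1, M5=0 → Y1=1, Y2=0; observed Y1=1, Y2=0. Eliminates M1 inverted output, M5 stuck-at-1, M5 inverted output.
Only M1 stuck-at-1 is consistent with every test.

M1 stuck-at-1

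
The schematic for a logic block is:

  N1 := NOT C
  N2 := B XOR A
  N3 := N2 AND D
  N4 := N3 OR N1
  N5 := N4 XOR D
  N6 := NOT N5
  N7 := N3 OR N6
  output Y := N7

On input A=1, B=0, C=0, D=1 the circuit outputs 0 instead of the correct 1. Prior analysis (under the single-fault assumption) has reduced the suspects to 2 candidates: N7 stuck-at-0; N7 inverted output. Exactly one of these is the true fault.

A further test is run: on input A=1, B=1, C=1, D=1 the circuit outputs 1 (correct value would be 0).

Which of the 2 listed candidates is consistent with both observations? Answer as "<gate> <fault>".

N7 inverted output

Evaluate each candidate on input A=1, B=1, C=1, D=1:
  N7 stuck-at-0: N1=0, N2=0, N3=0, N4=0, N5=1, N6=0, N7=0 [stuck-at-0] → 0 — eliminated
  N7 inverted output: N1=0, N2=0, N3=0, N4=0, N5=1, N6=0, N7=1 [inverted output] → 1 — matches
Only N7 inverted output reproduces the observed 1.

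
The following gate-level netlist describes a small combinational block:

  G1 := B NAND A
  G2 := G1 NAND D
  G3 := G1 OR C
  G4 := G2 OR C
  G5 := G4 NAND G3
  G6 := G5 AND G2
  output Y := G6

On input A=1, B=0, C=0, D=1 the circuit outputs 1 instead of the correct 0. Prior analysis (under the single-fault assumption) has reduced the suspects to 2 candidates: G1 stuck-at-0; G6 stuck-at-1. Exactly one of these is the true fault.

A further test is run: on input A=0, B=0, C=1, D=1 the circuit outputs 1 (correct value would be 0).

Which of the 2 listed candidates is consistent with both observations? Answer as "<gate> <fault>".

G6 stuck-at-1

Evaluate each candidate on input A=0, B=0, C=1, D=1:
  G1 stuck-at-0: G1=0 [stuck-at-0], G2=1, G3=1, G4=1, G5=0, G6=0 → 0 — eliminated
  G6 stuck-at-1: G1=1, G2=0, G3=1, G4=1, G5=0, G6=1 [stuck-at-1] → 1 — matches
Only G6 stuck-at-1 reproduces the observed 1.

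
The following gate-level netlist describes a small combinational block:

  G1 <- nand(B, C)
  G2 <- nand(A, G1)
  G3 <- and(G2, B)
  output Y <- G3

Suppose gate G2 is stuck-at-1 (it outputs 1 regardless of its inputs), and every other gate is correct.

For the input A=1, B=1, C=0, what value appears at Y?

1

Propagate with G2 forced: G1=1, G2=1 [stuck-at-1], G3=1.
So Y = 1. (Without the fault it would be 0.)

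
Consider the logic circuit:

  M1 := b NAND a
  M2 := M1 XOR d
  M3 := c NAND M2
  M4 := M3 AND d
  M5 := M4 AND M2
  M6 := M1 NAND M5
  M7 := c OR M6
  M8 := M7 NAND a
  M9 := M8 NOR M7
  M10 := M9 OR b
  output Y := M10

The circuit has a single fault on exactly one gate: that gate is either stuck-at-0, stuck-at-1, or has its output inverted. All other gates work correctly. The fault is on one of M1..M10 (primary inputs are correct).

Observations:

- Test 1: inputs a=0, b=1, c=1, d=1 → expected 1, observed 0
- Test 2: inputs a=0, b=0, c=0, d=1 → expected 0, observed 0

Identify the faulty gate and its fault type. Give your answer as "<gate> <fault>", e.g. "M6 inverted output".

Fault-free values for test 1 (a=0, b=1, c=1, d=1): M1=1, M2=0, M3=1, M4=1, M5=0, M6=1, M7=1, M8=1, M9=0, M10=1, giving Y=1. Observed 0.
Test 1: faults giving observed 0 are {M10 stuck-at-0, M10 inverted output}.
Test 2 (a=0, b=0, c=0, d=1): fault-free M1=1, M2=0, M3=1, M4=1, M5=0, M6=1, M7=1, M8=1, M9=0, M10=0 → 0; observed 0. Eliminates M10 inverted output.
Only M10 stuck-at-0 is consistent with every test.

M10 stuck-at-0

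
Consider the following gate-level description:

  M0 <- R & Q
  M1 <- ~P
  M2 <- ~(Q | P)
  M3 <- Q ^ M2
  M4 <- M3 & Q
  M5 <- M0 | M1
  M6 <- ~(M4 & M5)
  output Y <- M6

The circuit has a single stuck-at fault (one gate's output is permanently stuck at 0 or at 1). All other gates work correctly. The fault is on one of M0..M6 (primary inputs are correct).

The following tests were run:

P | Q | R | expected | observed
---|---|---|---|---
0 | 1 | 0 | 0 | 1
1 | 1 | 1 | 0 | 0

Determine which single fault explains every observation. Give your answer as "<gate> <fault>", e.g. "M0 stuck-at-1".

M1 stuck-at-0

Fault-free values for test 1 (P=0, Q=1, R=0): M0=0, M1=1, M2=0, M3=1, M4=1, M5=1, M6=0, giving Y=0. Observed 1.
Test 1: faults giving observed 1 are {M1 stuck-at-0, M2 stuck-at-1, M3 stuck-at-0, M4 stuck-at-0, M5 stuck-at-0, M6 stuck-at-1}.
Test 2 (P=1, Q=1, R=1): fault-free M0=1, M1=0, M2=0, M3=1, M4=1, M5=1, M6=0 → 0; observed 0. Eliminates M2 stuck-at-1, M3 stuck-at-0, M4 stuck-at-0, M5 stuck-at-0, M6 stuck-at-1.
Only M1 stuck-at-0 is consistent with every test.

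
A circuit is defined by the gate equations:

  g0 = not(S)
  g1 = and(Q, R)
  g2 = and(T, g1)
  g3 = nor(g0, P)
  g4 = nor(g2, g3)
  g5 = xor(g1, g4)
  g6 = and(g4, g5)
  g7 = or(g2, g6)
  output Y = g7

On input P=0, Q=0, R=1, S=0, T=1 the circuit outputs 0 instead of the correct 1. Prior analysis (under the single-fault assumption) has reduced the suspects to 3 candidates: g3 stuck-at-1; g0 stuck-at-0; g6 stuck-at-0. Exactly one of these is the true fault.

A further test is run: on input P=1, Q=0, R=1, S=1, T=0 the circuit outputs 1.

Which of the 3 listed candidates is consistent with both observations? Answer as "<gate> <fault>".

g0 stuck-at-0

Evaluate each candidate on input P=1, Q=0, R=1, S=1, T=0:
  g3 stuck-at-1: g0=0, g1=0, g2=0, g3=1 [stuck-at-1], g4=0, g5=0, g6=0, g7=0 → 0 — eliminated
  g0 stuck-at-0: g0=0 [stuck-at-0], g1=0, g2=0, g3=0, g4=1, g5=1, g6=1, g7=1 → 1 — matches
  g6 stuck-at-0: g0=0, g1=0, g2=0, g3=0, g4=1, g5=1, g6=0 [stuck-at-0], g7=0 → 0 — eliminated
Only g0 stuck-at-0 reproduces the observed 1.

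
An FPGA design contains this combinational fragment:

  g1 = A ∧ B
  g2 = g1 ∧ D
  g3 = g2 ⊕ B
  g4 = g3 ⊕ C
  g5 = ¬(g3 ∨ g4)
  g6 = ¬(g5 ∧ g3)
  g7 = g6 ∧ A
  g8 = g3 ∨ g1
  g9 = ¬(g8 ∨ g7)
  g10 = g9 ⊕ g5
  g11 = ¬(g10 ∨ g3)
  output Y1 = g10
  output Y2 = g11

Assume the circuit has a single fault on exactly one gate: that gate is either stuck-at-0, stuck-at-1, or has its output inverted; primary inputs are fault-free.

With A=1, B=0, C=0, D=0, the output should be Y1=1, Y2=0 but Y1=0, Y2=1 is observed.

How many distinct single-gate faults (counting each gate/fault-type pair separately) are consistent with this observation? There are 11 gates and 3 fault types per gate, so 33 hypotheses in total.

Fault-free: g1=0, g2=0, g3=0, g4=0, g5=1, g6=1, g7=1, g8=0, g9=0, g10=1, g11=0 → Y1=1, Y2=0. Observed Y1=0, Y2=1.
  g1: none of the 3 fault types match ✗
  g2: none of the 3 fault types match ✗
  g3: none of the 3 fault types match ✗
  g4: stuck-at-1, inverted output ✓; others ✗
  g5: stuck-at-0, inverted output ✓; others ✗
  g6: stuck-at-0, inverted output ✓; others ✗
  g7: stuck-at-0, inverted output ✓; others ✗
  g8: none of the 3 fault types match ✗
  g9: stuck-at-1, inverted output ✓; others ✗
  g10: stuck-at-0, inverted output ✓; others ✗
  g11: none of the 3 fault types match ✗
Consistent faults: {g4 stuck-at-1, g4 inverted output, g5 stuck-at-0, g5 inverted output, g6 stuck-at-0, g6 inverted output, g7 stuck-at-0, g7 inverted output, g9 stuck-at-1, g9 inverted output, g10 stuck-at-0, g10 inverted output} — 12 in all.

12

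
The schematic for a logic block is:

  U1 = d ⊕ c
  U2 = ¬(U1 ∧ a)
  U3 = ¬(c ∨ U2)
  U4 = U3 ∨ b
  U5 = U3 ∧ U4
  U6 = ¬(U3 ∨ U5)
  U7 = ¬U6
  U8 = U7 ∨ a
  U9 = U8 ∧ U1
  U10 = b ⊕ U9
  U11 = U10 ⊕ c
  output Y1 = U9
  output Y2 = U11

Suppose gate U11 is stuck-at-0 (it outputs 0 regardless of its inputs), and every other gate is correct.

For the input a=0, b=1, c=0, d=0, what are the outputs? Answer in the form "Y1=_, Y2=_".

Propagate with U11 forced: U1=0, U2=1, U3=0, U4=1, U5=0, U6=1, U7=0, U8=0, U9=0, U10=1, U11=0 [stuck-at-0].
So the outputs are Y1=0, Y2=0. (Without the fault they would be Y1=0, Y2=1.)

Y1=0, Y2=0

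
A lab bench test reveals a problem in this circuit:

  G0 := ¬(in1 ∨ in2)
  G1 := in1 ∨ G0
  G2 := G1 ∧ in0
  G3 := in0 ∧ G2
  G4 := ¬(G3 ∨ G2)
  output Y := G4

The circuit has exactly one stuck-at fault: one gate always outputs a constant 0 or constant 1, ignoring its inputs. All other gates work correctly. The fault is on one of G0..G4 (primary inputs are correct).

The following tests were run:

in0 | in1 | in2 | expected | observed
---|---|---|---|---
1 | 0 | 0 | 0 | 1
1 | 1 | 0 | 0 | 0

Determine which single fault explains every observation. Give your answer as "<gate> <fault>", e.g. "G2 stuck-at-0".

Fault-free values for test 1 (in0=1, in1=0, in2=0): G0=1, G1=1, G2=1, G3=1, G4=0, giving Y=0. Observed 1.
Test 1: faults giving observed 1 are {G0 stuck-at-0, G1 stuck-at-0, G2 stuck-at-0, G4 stuck-at-1}.
Test 2 (in0=1, in1=1, in2=0): fault-free G0=0, G1=1, G2=1, G3=1, G4=0 → 0; observed 0. Eliminates G1 stuck-at-0, G2 stuck-at-0, G4 stuck-at-1.
Only G0 stuck-at-0 is consistent with every test.

G0 stuck-at-0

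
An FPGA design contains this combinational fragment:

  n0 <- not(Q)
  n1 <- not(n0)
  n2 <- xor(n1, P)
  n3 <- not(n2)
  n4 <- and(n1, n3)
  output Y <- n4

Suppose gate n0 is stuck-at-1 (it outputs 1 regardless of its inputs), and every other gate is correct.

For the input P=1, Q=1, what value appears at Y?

Propagate with n0 forced: n0=1 [stuck-at-1], n1=0, n2=1, n3=0, n4=0.
So Y = 0. (Without the fault it would be 1.)

0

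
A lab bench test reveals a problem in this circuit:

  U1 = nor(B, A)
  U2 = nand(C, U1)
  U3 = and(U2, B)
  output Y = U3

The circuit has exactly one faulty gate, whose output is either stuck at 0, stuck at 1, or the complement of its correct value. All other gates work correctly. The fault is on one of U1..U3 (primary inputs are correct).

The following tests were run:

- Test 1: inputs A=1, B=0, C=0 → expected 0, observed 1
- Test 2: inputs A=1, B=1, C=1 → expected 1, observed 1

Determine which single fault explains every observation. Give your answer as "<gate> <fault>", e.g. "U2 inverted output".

U3 stuck-at-1

Fault-free values for test 1 (A=1, B=0, C=0): U1=0, U2=1, U3=0, giving Y=0. Observed 1.
Test 1: faults giving observed 1 are {U3 stuck-at-1, U3 inverted output}.
Test 2 (A=1, B=1, C=1): fault-free U1=0, U2=1, U3=1 → 1; observed 1. Eliminates U3 inverted output.
Only U3 stuck-at-1 is consistent with every test.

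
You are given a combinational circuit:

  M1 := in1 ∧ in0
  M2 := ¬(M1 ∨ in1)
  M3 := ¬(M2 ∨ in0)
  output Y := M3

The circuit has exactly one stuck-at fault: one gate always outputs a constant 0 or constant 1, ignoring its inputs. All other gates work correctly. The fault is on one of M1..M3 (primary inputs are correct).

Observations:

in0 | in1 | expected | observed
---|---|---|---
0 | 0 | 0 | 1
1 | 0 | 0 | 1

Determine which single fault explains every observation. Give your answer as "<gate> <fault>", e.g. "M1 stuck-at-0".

Fault-free values for test 1 (in0=0, in1=0): M1=0, M2=1, M3=0, giving Y=0. Observed 1.
Test 1: faults giving observed 1 are {M1 stuck-at-1, M2 stuck-at-0, M3 stuck-at-1}.
Test 2 (in0=1, in1=0): fault-free M1=0, M2=1, M3=0 → 0; observed 1. Eliminates M1 stuck-at-1, M2 stuck-at-0.
Only M3 stuck-at-1 is consistent with every test.

M3 stuck-at-1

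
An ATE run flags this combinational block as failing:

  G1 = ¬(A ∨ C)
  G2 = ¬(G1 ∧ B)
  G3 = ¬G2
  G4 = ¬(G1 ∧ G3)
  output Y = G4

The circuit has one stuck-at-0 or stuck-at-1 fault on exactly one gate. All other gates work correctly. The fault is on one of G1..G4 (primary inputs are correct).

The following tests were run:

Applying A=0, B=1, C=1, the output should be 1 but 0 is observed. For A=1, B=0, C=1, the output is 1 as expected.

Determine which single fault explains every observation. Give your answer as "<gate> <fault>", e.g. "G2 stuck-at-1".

Fault-free values for test 1 (A=0, B=1, C=1): G1=0, G2=1, G3=0, G4=1, giving Y=1. Observed 0.
Test 1: faults giving observed 0 are {G1 stuck-at-1, G4 stuck-at-0}.
Test 2 (A=1, B=0, C=1): fault-free G1=0, G2=1, G3=0, G4=1 → 1; observed 1. Eliminates G4 stuck-at-0.
Only G1 stuck-at-1 is consistent with every test.

G1 stuck-at-1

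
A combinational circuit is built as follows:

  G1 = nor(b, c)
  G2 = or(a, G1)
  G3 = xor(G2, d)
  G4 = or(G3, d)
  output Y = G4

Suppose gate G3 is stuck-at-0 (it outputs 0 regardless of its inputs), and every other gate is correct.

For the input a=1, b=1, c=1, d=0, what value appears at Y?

Propagate with G3 forced: G1=0, G2=1, G3=0 [stuck-at-0], G4=0.
So Y = 0. (Without the fault it would be 1.)

0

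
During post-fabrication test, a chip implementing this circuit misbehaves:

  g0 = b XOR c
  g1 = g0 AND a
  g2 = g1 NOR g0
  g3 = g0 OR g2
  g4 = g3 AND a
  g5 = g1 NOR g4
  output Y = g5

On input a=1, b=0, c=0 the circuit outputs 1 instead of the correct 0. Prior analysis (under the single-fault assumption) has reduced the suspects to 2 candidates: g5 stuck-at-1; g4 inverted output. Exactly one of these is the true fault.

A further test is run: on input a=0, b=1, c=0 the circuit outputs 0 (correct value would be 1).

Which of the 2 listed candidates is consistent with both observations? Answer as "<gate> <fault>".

Evaluate each candidate on input a=0, b=1, c=0:
  g5 stuck-at-1: g0=1, g1=0, g2=0, g3=1, g4=0, g5=1 [stuck-at-1] → 1 — eliminated
  g4 inverted output: g0=1, g1=0, g2=0, g3=1, g4=1 [inverted output], g5=0 → 0 — matches
Only g4 inverted output reproduces the observed 0.

g4 inverted output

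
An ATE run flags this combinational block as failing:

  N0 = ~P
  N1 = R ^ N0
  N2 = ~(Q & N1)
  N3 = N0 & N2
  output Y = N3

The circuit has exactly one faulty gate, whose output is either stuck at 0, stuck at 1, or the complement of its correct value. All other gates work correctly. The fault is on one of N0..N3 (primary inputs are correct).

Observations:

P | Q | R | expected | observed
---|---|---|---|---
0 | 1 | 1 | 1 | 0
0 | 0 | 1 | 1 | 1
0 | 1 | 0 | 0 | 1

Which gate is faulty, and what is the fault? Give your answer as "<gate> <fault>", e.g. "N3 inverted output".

N1 inverted output

Fault-free values for test 1 (P=0, Q=1, R=1): N0=1, N1=0, N2=1, N3=1, giving Y=1. Observed 0.
Test 1: faults giving observed 0 are {N0 stuck-at-0, N0 inverted output, N1 stuck-at-1, N1 inverted output, N2 stuck-at-0, N2 inverted output, N3 stuck-at-0, N3 inverted output}.
Test 2 (P=0, Q=0, R=1): fault-free N0=1, N1=0, N2=1, N3=1 → 1; observed 1. Eliminates N0 stuck-at-0, N0 inverted output, N2 stuck-at-0, N2 inverted output, N3 stuck-at-0, N3 inverted output.
Test 3 (P=0, Q=1, R=0): fault-free N0=1, N1=1, N2=0, N3=0 → 0; observed 1. Eliminates N1 stuck-at-1.
Only N1 inverted output is consistent with every test.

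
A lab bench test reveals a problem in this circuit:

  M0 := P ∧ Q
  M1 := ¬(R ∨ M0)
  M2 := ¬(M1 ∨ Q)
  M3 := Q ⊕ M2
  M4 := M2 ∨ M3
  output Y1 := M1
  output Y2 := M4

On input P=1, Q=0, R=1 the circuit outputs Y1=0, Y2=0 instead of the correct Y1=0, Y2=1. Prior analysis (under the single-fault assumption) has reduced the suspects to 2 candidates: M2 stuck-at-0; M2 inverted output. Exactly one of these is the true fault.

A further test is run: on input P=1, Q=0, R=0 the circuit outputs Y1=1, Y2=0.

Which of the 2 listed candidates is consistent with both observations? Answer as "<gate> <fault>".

M2 stuck-at-0

Evaluate each candidate on input P=1, Q=0, R=0:
  M2 stuck-at-0: M0=0, M1=1, M2=0 [stuck-at-0], M3=0, M4=0 → Y1=1, Y2=0 — matches
  M2 inverted output: M0=0, M1=1, M2=1 [inverted output], M3=1, M4=1 → Y1=1, Y2=1 — eliminated
Only M2 stuck-at-0 reproduces the observed Y1=1, Y2=0.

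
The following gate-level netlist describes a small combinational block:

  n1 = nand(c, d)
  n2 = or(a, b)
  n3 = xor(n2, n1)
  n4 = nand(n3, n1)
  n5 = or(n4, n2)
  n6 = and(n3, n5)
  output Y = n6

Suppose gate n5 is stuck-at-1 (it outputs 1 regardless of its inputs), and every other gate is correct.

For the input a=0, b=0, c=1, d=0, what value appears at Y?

1

Propagate with n5 forced: n1=1, n2=0, n3=1, n4=0, n5=1 [stuck-at-1], n6=1.
So Y = 1. (Without the fault it would be 0.)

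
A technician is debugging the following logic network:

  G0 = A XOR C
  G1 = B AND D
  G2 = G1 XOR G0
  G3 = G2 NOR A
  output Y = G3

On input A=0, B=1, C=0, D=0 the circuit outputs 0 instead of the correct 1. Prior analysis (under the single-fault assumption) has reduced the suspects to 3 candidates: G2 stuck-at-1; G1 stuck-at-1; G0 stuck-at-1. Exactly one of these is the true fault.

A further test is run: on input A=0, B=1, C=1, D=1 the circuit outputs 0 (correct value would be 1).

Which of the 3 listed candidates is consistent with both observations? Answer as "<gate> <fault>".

Evaluate each candidate on input A=0, B=1, C=1, D=1:
  G2 stuck-at-1: G0=1, G1=1, G2=1 [stuck-at-1], G3=0 → 0 — matches
  G1 stuck-at-1: G0=1, G1=1 [stuck-at-1], G2=0, G3=1 → 1 — eliminated
  G0 stuck-at-1: G0=1 [stuck-at-1], G1=1, G2=0, G3=1 → 1 — eliminated
Only G2 stuck-at-1 reproduces the observed 0.

G2 stuck-at-1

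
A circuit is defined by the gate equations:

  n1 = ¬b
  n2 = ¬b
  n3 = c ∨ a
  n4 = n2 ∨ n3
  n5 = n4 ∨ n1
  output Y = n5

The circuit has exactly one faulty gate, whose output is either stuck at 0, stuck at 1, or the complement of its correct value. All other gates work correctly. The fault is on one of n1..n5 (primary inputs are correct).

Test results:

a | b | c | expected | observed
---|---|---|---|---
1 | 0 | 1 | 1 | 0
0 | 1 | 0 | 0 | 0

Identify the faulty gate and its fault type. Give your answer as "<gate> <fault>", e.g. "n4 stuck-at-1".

n5 stuck-at-0

Fault-free values for test 1 (a=1, b=0, c=1): n1=1, n2=1, n3=1, n4=1, n5=1, giving Y=1. Observed 0.
Test 1: faults giving observed 0 are {n5 stuck-at-0, n5 inverted output}.
Test 2 (a=0, b=1, c=0): fault-free n1=0, n2=0, n3=0, n4=0, n5=0 → 0; observed 0. Eliminates n5 inverted output.
Only n5 stuck-at-0 is consistent with every test.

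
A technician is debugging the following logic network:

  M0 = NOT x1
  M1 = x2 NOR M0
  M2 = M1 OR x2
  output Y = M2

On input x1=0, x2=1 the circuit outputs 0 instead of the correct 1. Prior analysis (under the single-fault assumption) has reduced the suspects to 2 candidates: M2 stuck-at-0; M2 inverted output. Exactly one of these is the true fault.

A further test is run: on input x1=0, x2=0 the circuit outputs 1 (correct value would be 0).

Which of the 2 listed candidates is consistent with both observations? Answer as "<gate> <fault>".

M2 inverted output

Evaluate each candidate on input x1=0, x2=0:
  M2 stuck-at-0: M0=1, M1=0, M2=0 [stuck-at-0] → 0 — eliminated
  M2 inverted output: M0=1, M1=0, M2=1 [inverted output] → 1 — matches
Only M2 inverted output reproduces the observed 1.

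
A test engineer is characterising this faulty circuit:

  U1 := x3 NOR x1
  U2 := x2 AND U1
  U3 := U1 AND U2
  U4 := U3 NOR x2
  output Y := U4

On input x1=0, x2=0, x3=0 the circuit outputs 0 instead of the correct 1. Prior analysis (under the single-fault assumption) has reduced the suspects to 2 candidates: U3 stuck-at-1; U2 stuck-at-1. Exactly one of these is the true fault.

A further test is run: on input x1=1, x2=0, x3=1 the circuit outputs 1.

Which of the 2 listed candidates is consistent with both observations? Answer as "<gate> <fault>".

Evaluate each candidate on input x1=1, x2=0, x3=1:
  U3 stuck-at-1: U1=0, U2=0, U3=1 [stuck-at-1], U4=0 → 0 — eliminated
  U2 stuck-at-1: U1=0, U2=1 [stuck-at-1], U3=0, U4=1 → 1 — matches
Only U2 stuck-at-1 reproduces the observed 1.

U2 stuck-at-1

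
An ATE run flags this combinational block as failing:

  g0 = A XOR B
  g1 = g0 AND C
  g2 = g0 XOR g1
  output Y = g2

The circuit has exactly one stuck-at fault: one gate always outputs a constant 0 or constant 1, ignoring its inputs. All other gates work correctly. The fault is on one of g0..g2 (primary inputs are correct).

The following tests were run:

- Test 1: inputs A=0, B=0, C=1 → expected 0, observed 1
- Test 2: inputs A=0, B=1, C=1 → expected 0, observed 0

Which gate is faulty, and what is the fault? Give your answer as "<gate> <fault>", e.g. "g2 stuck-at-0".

Fault-free values for test 1 (A=0, B=0, C=1): g0=0, g1=0, g2=0, giving Y=0. Observed 1.
Test 1: faults giving observed 1 are {g1 stuck-at-1, g2 stuck-at-1}.
Test 2 (A=0, B=1, C=1): fault-free g0=1, g1=1, g2=0 → 0; observed 0. Eliminates g2 stuck-at-1.
Only g1 stuck-at-1 is consistent with every test.

g1 stuck-at-1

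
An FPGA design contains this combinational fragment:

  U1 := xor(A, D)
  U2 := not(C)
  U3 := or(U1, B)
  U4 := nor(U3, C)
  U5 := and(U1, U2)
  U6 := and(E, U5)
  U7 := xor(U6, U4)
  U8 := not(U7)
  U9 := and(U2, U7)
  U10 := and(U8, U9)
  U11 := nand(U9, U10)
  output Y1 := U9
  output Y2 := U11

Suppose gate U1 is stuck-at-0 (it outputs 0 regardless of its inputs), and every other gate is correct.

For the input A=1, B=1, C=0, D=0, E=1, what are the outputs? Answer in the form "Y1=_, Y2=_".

Propagate with U1 forced: U1=0 [stuck-at-0], U2=1, U3=1, U4=0, U5=0, U6=0, U7=0, U8=1, U9=0, U10=0, U11=1.
So the outputs are Y1=0, Y2=1. (Without the fault they would be Y1=1, Y2=1.)

Y1=0, Y2=1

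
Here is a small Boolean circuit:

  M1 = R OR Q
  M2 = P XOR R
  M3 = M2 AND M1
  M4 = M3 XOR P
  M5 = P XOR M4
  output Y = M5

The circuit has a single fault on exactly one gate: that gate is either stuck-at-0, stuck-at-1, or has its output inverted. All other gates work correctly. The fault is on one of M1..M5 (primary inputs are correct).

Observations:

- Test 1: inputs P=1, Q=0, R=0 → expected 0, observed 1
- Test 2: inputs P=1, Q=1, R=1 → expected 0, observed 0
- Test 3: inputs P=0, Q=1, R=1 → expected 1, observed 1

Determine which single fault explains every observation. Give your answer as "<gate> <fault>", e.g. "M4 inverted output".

Fault-free values for test 1 (P=1, Q=0, R=0): M1=0, M2=1, M3=0, M4=1, M5=0, giving Y=0. Observed 1.
Test 1: faults giving observed 1 are {M1 stuck-at-1, M1 inverted output, M3 stuck-at-1, M3 inverted output, M4 stuck-at-0, M4 inverted output, M5 stuck-at-1, M5 inverted output}.
Test 2 (P=1, Q=1, R=1): fault-free M1=1, M2=0, M3=0, M4=1, M5=0 → 0; observed 0. Eliminates M3 stuck-at-1, M3 inverted output, M4 stuck-at-0, M4 inverted output, M5 stuck-at-1, M5 inverted output.
Test 3 (P=0, Q=1, R=1): fault-free M1=1, M2=1, M3=1, M4=1, M5=1 → 1; observed 1. Eliminates M1 inverted output.
Only M1 stuck-at-1 is consistent with every test.

M1 stuck-at-1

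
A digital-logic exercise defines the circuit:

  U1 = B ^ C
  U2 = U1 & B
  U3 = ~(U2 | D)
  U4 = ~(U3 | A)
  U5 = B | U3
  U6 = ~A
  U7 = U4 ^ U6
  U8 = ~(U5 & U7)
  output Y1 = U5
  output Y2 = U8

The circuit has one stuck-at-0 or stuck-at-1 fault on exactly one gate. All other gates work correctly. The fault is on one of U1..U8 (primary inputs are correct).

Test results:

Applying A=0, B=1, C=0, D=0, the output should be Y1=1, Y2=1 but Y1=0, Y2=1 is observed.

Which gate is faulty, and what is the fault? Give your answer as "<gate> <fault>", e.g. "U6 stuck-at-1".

Fault-free values for test 1 (A=0, B=1, C=0, D=0): U1=1, U2=1, U3=0, U4=1, U5=1, U6=1, U7=0, U8=1, giving Y1=1, Y2=1. Observed Y1=0, Y2=1.
Test 1: faults giving observed Y1=0, Y2=1 are {U5 stuck-at-0}.
Only U5 stuck-at-0 is consistent with every test.

U5 stuck-at-0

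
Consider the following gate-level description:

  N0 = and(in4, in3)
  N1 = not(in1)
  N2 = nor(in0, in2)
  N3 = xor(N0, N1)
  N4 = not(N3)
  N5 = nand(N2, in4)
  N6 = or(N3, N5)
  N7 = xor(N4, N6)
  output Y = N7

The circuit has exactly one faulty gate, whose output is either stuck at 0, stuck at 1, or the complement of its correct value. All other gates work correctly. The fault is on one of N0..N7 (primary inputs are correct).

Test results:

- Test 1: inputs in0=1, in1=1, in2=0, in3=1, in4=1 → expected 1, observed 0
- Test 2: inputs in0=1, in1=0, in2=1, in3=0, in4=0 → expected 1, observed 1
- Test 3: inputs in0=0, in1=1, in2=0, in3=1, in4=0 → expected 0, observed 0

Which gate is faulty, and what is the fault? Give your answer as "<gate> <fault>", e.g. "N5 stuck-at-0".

Fault-free values for test 1 (in0=1, in1=1, in2=0, in3=1, in4=1): N0=1, N1=0, N2=0, N3=1, N4=0, N5=1, N6=1, N7=1, giving Y=1. Observed 0.
Test 1: faults giving observed 0 are {N0 stuck-at-0, N0 inverted output, N1 stuck-at-1, N1 inverted output, N3 stuck-at-0, N3 inverted output, N4 stuck-at-1, N4 inverted output, N6 stuck-at-0, N6 inverted output, N7 stuck-at-0, N7 inverted output}.
Test 2 (in0=1, in1=0, in2=1, in3=0, in4=0): fault-free N0=0, N1=1, N2=0, N3=1, N4=0, N5=1, N6=1, N7=1 → 1; observed 1. Eliminates N0 inverted output, N1 inverted output, N3 stuck-at-0, N3 inverted output, N4 stuck-at-1, N4 inverted output, N6 stuck-at-0, N6 inverted output, N7 stuck-at-0, N7 inverted output.
Test 3 (in0=0, in1=1, in2=0, in3=1, in4=0): fault-free N0=0, N1=0, N2=1, N3=0, N4=1, N5=1, N6=1, N7=0 → 0; observed 0. Eliminates N1 stuck-at-1.
Only N0 stuck-at-0 is consistent with every test.

N0 stuck-at-0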